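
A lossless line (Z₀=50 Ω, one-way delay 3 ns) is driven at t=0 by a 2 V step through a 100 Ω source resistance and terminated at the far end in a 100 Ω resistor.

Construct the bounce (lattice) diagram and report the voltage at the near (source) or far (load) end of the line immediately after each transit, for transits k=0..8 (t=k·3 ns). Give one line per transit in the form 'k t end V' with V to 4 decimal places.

0 0 source 0.6667
1 3 load 0.8889
2 6 source 0.9630
3 9 load 0.9877
4 12 source 0.9959
5 15 load 0.9986
6 18 source 0.9995
7 21 load 0.9998
8 24 source 0.9999

Γ_L=0.333333, Γ_S=0.333333; launch V₁=2·50/150=0.666667
k=0 src: V=0.6667
k=1 load: inc=0.666667, refl=0.666667·0.333333=0.2222; V=0.000000+0.666667+0.222222=0.8889
k=2 src: inc=0.222222, refl=0.222222·0.333333=0.0741; V=0.666667+0.222222+0.074074=0.9630
k=3 load: inc=0.074074, refl=0.074074·0.333333=0.0247; V=0.888889+0.074074+0.024691=0.9877
k=4 src: inc=0.024691, refl=0.024691·0.333333=0.0082; V=0.962963+0.024691+0.008230=0.9959
k=5 load: inc=0.008230, refl=0.008230·0.333333=0.0027; V=0.987654+0.008230+0.002743=0.9986
k=6 src: inc=0.002743, refl=0.002743·0.333333=0.0009; V=0.995885+0.002743+0.000914=0.9995
k=7 load: inc=0.000914, refl=0.000914·0.333333=0.0003; V=0.998628+0.000914+0.000305=0.9998
k=8 src: inc=0.000305, refl=0.000305·0.333333=0.0001; V=0.999543+0.000305+0.000102=0.9999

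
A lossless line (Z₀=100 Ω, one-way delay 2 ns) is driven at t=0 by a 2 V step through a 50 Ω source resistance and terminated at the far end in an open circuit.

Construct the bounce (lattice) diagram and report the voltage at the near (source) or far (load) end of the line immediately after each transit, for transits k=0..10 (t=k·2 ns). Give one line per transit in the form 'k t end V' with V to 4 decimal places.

0 0 source 1.3333
1 2 load 2.6667
2 4 source 2.2222
3 6 load 1.7778
4 8 source 1.9259
5 10 load 2.0741
6 12 source 2.0247
7 14 load 1.9753
8 16 source 1.9918
9 18 load 2.0082
10 20 source 2.0027

Γ_L=1.000000, Γ_S=-0.333333; launch V₁=2·100/150=1.333333
k=0 src: V=1.3333
k=1 load: inc=1.333333, refl=1.333333·1.000000=1.3333; V=0.000000+1.333333+1.333333=2.6667
k=2 src: inc=1.333333, refl=1.333333·-0.333333=-0.4444; V=1.333333+1.333333+-0.444444=2.2222
k=3 load: inc=-0.444444, refl=-0.444444·1.000000=-0.4444; V=2.666667+-0.444444+-0.444444=1.7778
k=4 src: inc=-0.444444, refl=-0.444444·-0.333333=0.1481; V=2.222222+-0.444444+0.148148=1.9259
k=5 load: inc=0.148148, refl=0.148148·1.000000=0.1481; V=1.777778+0.148148+0.148148=2.0741
k=6 src: inc=0.148148, refl=0.148148·-0.333333=-0.0494; V=1.925926+0.148148+-0.049383=2.0247
k=7 load: inc=-0.049383, refl=-0.049383·1.000000=-0.0494; V=2.074074+-0.049383+-0.049383=1.9753
k=8 src: inc=-0.049383, refl=-0.049383·-0.333333=0.0165; V=2.024691+-0.049383+0.016461=1.9918
k=9 load: inc=0.016461, refl=0.016461·1.000000=0.0165; V=1.975309+0.016461+0.016461=2.0082
k=10 src: inc=0.016461, refl=0.016461·-0.333333=-0.0055; V=1.991770+0.016461+-0.005487=2.0027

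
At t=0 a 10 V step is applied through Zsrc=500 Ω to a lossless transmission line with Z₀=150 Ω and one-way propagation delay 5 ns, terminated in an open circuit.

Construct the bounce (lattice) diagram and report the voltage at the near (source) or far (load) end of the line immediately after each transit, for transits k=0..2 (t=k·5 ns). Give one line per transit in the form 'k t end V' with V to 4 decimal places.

Γ_L=1.000000, Γ_S=0.538462; launch V₁=10·150/650=2.307692
k=0 src: V=2.3077
k=1 load: inc=2.307692, refl=2.307692·1.000000=2.3077; V=0.000000+2.307692+2.307692=4.6154
k=2 src: inc=2.307692, refl=2.307692·0.538462=1.2426; V=2.307692+2.307692+1.242604=5.8580

0 0 source 2.3077
1 5 load 4.6154
2 10 source 5.8580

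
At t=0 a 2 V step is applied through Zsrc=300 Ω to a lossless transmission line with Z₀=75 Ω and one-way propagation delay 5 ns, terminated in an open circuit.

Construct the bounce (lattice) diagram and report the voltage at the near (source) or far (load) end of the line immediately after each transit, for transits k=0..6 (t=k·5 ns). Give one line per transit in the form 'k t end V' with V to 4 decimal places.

0 0 source 0.4000
1 5 load 0.8000
2 10 source 1.0400
3 15 load 1.2800
4 20 source 1.4240
5 25 load 1.5680
6 30 source 1.6544

Γ_L=1.000000, Γ_S=0.600000; launch V₁=2·75/375=0.400000
k=0 src: V=0.4000
k=1 load: inc=0.400000, refl=0.400000·1.000000=0.4000; V=0.000000+0.400000+0.400000=0.8000
k=2 src: inc=0.400000, refl=0.400000·0.600000=0.2400; V=0.400000+0.400000+0.240000=1.0400
k=3 load: inc=0.240000, refl=0.240000·1.000000=0.2400; V=0.800000+0.240000+0.240000=1.2800
k=4 src: inc=0.240000, refl=0.240000·0.600000=0.1440; V=1.040000+0.240000+0.144000=1.4240
k=5 load: inc=0.144000, refl=0.144000·1.000000=0.1440; V=1.280000+0.144000+0.144000=1.5680
k=6 src: inc=0.144000, refl=0.144000·0.600000=0.0864; V=1.424000+0.144000+0.086400=1.6544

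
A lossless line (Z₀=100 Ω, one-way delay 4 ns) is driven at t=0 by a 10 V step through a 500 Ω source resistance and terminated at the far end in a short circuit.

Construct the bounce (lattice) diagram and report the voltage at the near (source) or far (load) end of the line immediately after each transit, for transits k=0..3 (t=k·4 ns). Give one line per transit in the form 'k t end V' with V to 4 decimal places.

Γ_L=-1.000000, Γ_S=0.666667; launch V₁=10·100/600=1.666667
k=0 src: V=1.6667
k=1 load: inc=1.666667, refl=1.666667·-1.000000=-1.6667; V=0.000000+1.666667+-1.666667=0.0000
k=2 src: inc=-1.666667, refl=-1.666667·0.666667=-1.1111; V=1.666667+-1.666667+-1.111111=-1.1111
k=3 load: inc=-1.111111, refl=-1.111111·-1.000000=1.1111; V=0.000000+-1.111111+1.111111=0.0000

0 0 source 1.6667
1 4 load 0.0000
2 8 source -1.1111
3 12 load 0.0000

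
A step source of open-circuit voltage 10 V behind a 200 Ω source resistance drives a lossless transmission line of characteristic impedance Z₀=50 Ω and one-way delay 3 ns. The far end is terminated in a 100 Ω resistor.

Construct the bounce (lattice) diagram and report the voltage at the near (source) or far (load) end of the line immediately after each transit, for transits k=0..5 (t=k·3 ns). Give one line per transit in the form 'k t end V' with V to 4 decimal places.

Γ_L=0.333333, Γ_S=0.600000; launch V₁=10·50/250=2.000000
k=0 src: V=2.0000
k=1 load: inc=2.000000, refl=2.000000·0.333333=0.6667; V=0.000000+2.000000+0.666667=2.6667
k=2 src: inc=0.666667, refl=0.666667·0.600000=0.4000; V=2.000000+0.666667+0.400000=3.0667
k=3 load: inc=0.400000, refl=0.400000·0.333333=0.1333; V=2.666667+0.400000+0.133333=3.2000
k=4 src: inc=0.133333, refl=0.133333·0.600000=0.0800; V=3.066667+0.133333+0.080000=3.2800
k=5 load: inc=0.080000, refl=0.080000·0.333333=0.0267; V=3.200000+0.080000+0.026667=3.3067

0 0 source 2.0000
1 3 load 2.6667
2 6 source 3.0667
3 9 load 3.2000
4 12 source 3.2800
5 15 load 3.3067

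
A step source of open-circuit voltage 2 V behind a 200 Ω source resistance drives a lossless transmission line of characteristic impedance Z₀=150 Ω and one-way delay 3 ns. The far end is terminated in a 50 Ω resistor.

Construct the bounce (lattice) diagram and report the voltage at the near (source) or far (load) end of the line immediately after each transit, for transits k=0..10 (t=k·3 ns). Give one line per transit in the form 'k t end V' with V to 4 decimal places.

Γ_L=-0.500000, Γ_S=0.142857; launch V₁=2·150/350=0.857143
k=0 src: V=0.8571
k=1 load: inc=0.857143, refl=0.857143·-0.500000=-0.4286; V=0.000000+0.857143+-0.428571=0.4286
k=2 src: inc=-0.428571, refl=-0.428571·0.142857=-0.0612; V=0.857143+-0.428571+-0.061224=0.3673
k=3 load: inc=-0.061224, refl=-0.061224·-0.500000=0.0306; V=0.428571+-0.061224+0.030612=0.3980
k=4 src: inc=0.030612, refl=0.030612·0.142857=0.0044; V=0.367347+0.030612+0.004373=0.4023
k=5 load: inc=0.004373, refl=0.004373·-0.500000=-0.0022; V=0.397959+0.004373+-0.002187=0.4001
k=6 src: inc=-0.002187, refl=-0.002187·0.142857=-0.0003; V=0.402332+-0.002187+-0.000312=0.3998
k=7 load: inc=-0.000312, refl=-0.000312·-0.500000=0.0002; V=0.400146+-0.000312+0.000156=0.4000
k=8 src: inc=0.000156, refl=0.000156·0.142857=0.0000; V=0.399833+0.000156+0.000022=0.4000
k=9 load: inc=0.000022, refl=0.000022·-0.500000=-0.0000; V=0.399990+0.000022+-0.000011=0.4000
k=10 src: inc=-0.000011, refl=-0.000011·0.142857=-0.0000; V=0.400012+-0.000011+-0.000002=0.4000

0 0 source 0.8571
1 3 load 0.4286
2 6 source 0.3673
3 9 load 0.3980
4 12 source 0.4023
5 15 load 0.4001
6 18 source 0.3998
7 21 load 0.4000
8 24 source 0.4000
9 27 load 0.4000
10 30 source 0.4000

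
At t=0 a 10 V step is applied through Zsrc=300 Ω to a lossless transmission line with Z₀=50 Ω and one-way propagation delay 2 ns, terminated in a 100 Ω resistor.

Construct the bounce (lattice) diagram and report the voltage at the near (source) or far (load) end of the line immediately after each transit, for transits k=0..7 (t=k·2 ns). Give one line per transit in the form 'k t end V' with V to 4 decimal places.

Γ_L=0.333333, Γ_S=0.714286; launch V₁=10·50/350=1.428571
k=0 src: V=1.4286
k=1 load: inc=1.428571, refl=1.428571·0.333333=0.4762; V=0.000000+1.428571+0.476190=1.9048
k=2 src: inc=0.476190, refl=0.476190·0.714286=0.3401; V=1.428571+0.476190+0.340136=2.2449
k=3 load: inc=0.340136, refl=0.340136·0.333333=0.1134; V=1.904762+0.340136+0.113379=2.3583
k=4 src: inc=0.113379, refl=0.113379·0.714286=0.0810; V=2.244898+0.113379+0.080985=2.4393
k=5 load: inc=0.080985, refl=0.080985·0.333333=0.0270; V=2.358277+0.080985+0.026995=2.4663
k=6 src: inc=0.026995, refl=0.026995·0.714286=0.0193; V=2.439261+0.026995+0.019282=2.4855
k=7 load: inc=0.019282, refl=0.019282·0.333333=0.0064; V=2.466256+0.019282+0.006427=2.4920

0 0 source 1.4286
1 2 load 1.9048
2 4 source 2.2449
3 6 load 2.3583
4 8 source 2.4393
5 10 load 2.4663
6 12 source 2.4855
7 14 load 2.4920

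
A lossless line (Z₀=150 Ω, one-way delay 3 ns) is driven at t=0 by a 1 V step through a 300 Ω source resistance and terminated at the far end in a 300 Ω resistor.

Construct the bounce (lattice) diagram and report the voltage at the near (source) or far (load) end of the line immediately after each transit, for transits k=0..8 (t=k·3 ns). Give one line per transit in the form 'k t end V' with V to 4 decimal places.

Γ_L=0.333333, Γ_S=0.333333; launch V₁=1·150/450=0.333333
k=0 src: V=0.3333
k=1 load: inc=0.333333, refl=0.333333·0.333333=0.1111; V=0.000000+0.333333+0.111111=0.4444
k=2 src: inc=0.111111, refl=0.111111·0.333333=0.0370; V=0.333333+0.111111+0.037037=0.4815
k=3 load: inc=0.037037, refl=0.037037·0.333333=0.0123; V=0.444444+0.037037+0.012346=0.4938
k=4 src: inc=0.012346, refl=0.012346·0.333333=0.0041; V=0.481481+0.012346+0.004115=0.4979
k=5 load: inc=0.004115, refl=0.004115·0.333333=0.0014; V=0.493827+0.004115+0.001372=0.4993
k=6 src: inc=0.001372, refl=0.001372·0.333333=0.0005; V=0.497942+0.001372+0.000457=0.4998
k=7 load: inc=0.000457, refl=0.000457·0.333333=0.0002; V=0.499314+0.000457+0.000152=0.4999
k=8 src: inc=0.000152, refl=0.000152·0.333333=0.0001; V=0.499771+0.000152+0.000051=0.5000

0 0 source 0.3333
1 3 load 0.4444
2 6 source 0.4815
3 9 load 0.4938
4 12 source 0.4979
5 15 load 0.4993
6 18 source 0.4998
7 21 load 0.4999
8 24 source 0.5000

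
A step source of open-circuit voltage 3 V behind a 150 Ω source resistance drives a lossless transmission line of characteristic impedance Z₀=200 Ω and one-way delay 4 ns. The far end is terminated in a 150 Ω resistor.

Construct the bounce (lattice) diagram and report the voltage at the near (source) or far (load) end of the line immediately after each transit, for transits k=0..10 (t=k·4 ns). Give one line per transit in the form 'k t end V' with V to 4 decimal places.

0 0 source 1.7143
1 4 load 1.4694
2 8 source 1.5044
3 12 load 1.4994
4 16 source 1.5001
5 20 load 1.5000
6 24 source 1.5000
7 28 load 1.5000
8 32 source 1.5000
9 36 load 1.5000
10 40 source 1.5000

Γ_L=-0.142857, Γ_S=-0.142857; launch V₁=3·200/350=1.714286
k=0 src: V=1.7143
k=1 load: inc=1.714286, refl=1.714286·-0.142857=-0.2449; V=0.000000+1.714286+-0.244898=1.4694
k=2 src: inc=-0.244898, refl=-0.244898·-0.142857=0.0350; V=1.714286+-0.244898+0.034985=1.5044
k=3 load: inc=0.034985, refl=0.034985·-0.142857=-0.0050; V=1.469388+0.034985+-0.004998=1.4994
k=4 src: inc=-0.004998, refl=-0.004998·-0.142857=0.0007; V=1.504373+-0.004998+0.000714=1.5001
k=5 load: inc=0.000714, refl=0.000714·-0.142857=-0.0001; V=1.499375+0.000714+-0.000102=1.5000
k=6 src: inc=-0.000102, refl=-0.000102·-0.142857=0.0000; V=1.500089+-0.000102+0.000015=1.5000
k=7 load: inc=0.000015, refl=0.000015·-0.142857=-0.0000; V=1.499987+0.000015+-0.000002=1.5000
k=8 src: inc=-0.000002, refl=-0.000002·-0.142857=0.0000; V=1.500002+-0.000002+0.000000=1.5000
k=9 load: inc=0.000000, refl=0.000000·-0.142857=-0.0000; V=1.500000+0.000000+-0.000000=1.5000
k=10 src: inc=-0.000000, refl=-0.000000·-0.142857=0.0000; V=1.500000+-0.000000+0.000000=1.5000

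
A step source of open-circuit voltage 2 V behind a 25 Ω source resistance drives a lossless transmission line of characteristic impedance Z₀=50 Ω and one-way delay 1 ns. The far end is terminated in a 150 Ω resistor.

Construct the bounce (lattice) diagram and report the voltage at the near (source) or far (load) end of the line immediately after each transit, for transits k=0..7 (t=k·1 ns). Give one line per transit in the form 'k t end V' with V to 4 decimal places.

0 0 source 1.3333
1 1 load 2.0000
2 2 source 1.7778
3 3 load 1.6667
4 4 source 1.7037
5 5 load 1.7222
6 6 source 1.7160
7 7 load 1.7130

Γ_L=0.500000, Γ_S=-0.333333; launch V₁=2·50/75=1.333333
k=0 src: V=1.3333
k=1 load: inc=1.333333, refl=1.333333·0.500000=0.6667; V=0.000000+1.333333+0.666667=2.0000
k=2 src: inc=0.666667, refl=0.666667·-0.333333=-0.2222; V=1.333333+0.666667+-0.222222=1.7778
k=3 load: inc=-0.222222, refl=-0.222222·0.500000=-0.1111; V=2.000000+-0.222222+-0.111111=1.6667
k=4 src: inc=-0.111111, refl=-0.111111·-0.333333=0.0370; V=1.777778+-0.111111+0.037037=1.7037
k=5 load: inc=0.037037, refl=0.037037·0.500000=0.0185; V=1.666667+0.037037+0.018519=1.7222
k=6 src: inc=0.018519, refl=0.018519·-0.333333=-0.0062; V=1.703704+0.018519+-0.006173=1.7160
k=7 load: inc=-0.006173, refl=-0.006173·0.500000=-0.0031; V=1.722222+-0.006173+-0.003086=1.7130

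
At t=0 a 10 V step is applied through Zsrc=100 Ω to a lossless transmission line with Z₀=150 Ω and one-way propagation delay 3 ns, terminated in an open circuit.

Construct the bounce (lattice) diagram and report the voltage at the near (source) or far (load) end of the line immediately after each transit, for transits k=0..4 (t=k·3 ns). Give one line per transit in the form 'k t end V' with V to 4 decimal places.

0 0 source 6.0000
1 3 load 12.0000
2 6 source 10.8000
3 9 load 9.6000
4 12 source 9.8400

Γ_L=1.000000, Γ_S=-0.200000; launch V₁=10·150/250=6.000000
k=0 src: V=6.0000
k=1 load: inc=6.000000, refl=6.000000·1.000000=6.0000; V=0.000000+6.000000+6.000000=12.0000
k=2 src: inc=6.000000, refl=6.000000·-0.200000=-1.2000; V=6.000000+6.000000+-1.200000=10.8000
k=3 load: inc=-1.200000, refl=-1.200000·1.000000=-1.2000; V=12.000000+-1.200000+-1.200000=9.6000
k=4 src: inc=-1.200000, refl=-1.200000·-0.200000=0.2400; V=10.800000+-1.200000+0.240000=9.8400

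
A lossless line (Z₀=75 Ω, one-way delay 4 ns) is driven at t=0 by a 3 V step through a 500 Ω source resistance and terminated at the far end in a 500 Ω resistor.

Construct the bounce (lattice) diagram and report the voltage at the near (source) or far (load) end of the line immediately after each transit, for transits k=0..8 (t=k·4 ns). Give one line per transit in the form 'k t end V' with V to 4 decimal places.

Γ_L=0.739130, Γ_S=0.739130; launch V₁=3·75/575=0.391304
k=0 src: V=0.3913
k=1 load: inc=0.391304, refl=0.391304·0.739130=0.2892; V=0.000000+0.391304+0.289225=0.6805
k=2 src: inc=0.289225, refl=0.289225·0.739130=0.2138; V=0.391304+0.289225+0.213775=0.8943
k=3 load: inc=0.213775, refl=0.213775·0.739130=0.1580; V=0.680529+0.213775+0.158008=1.0523
k=4 src: inc=0.158008, refl=0.158008·0.739130=0.1168; V=0.894304+0.158008+0.116788=1.1691
k=5 load: inc=0.116788, refl=0.116788·0.739130=0.0863; V=1.052312+0.116788+0.086322=1.2554
k=6 src: inc=0.086322, refl=0.086322·0.739130=0.0638; V=1.169100+0.086322+0.063803=1.3192
k=7 load: inc=0.063803, refl=0.063803·0.739130=0.0472; V=1.255422+0.063803+0.047159=1.3664
k=8 src: inc=0.047159, refl=0.047159·0.739130=0.0349; V=1.319225+0.047159+0.034856=1.4012

0 0 source 0.3913
1 4 load 0.6805
2 8 source 0.8943
3 12 load 1.0523
4 16 source 1.1691
5 20 load 1.2554
6 24 source 1.3192
7 28 load 1.3664
8 32 source 1.4012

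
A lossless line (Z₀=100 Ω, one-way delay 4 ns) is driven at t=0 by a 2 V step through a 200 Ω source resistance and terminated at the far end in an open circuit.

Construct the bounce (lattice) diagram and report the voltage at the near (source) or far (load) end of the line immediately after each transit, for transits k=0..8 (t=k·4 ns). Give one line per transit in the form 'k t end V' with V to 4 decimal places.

Γ_L=1.000000, Γ_S=0.333333; launch V₁=2·100/300=0.666667
k=0 src: V=0.6667
k=1 load: inc=0.666667, refl=0.666667·1.000000=0.6667; V=0.000000+0.666667+0.666667=1.3333
k=2 src: inc=0.666667, refl=0.666667·0.333333=0.2222; V=0.666667+0.666667+0.222222=1.5556
k=3 load: inc=0.222222, refl=0.222222·1.000000=0.2222; V=1.333333+0.222222+0.222222=1.7778
k=4 src: inc=0.222222, refl=0.222222·0.333333=0.0741; V=1.555556+0.222222+0.074074=1.8519
k=5 load: inc=0.074074, refl=0.074074·1.000000=0.0741; V=1.777778+0.074074+0.074074=1.9259
k=6 src: inc=0.074074, refl=0.074074·0.333333=0.0247; V=1.851852+0.074074+0.024691=1.9506
k=7 load: inc=0.024691, refl=0.024691·1.000000=0.0247; V=1.925926+0.024691+0.024691=1.9753
k=8 src: inc=0.024691, refl=0.024691·0.333333=0.0082; V=1.950617+0.024691+0.008230=1.9835

0 0 source 0.6667
1 4 load 1.3333
2 8 source 1.5556
3 12 load 1.7778
4 16 source 1.8519
5 20 load 1.9259
6 24 source 1.9506
7 28 load 1.9753
8 32 source 1.9835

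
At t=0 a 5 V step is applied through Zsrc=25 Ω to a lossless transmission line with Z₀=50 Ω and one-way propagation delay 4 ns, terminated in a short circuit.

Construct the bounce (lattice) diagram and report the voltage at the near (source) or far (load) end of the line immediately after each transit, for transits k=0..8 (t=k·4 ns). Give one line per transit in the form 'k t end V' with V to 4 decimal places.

0 0 source 3.3333
1 4 load 0.0000
2 8 source 1.1111
3 12 load 0.0000
4 16 source 0.3704
5 20 load 0.0000
6 24 source 0.1235
7 28 load 0.0000
8 32 source 0.0412

Γ_L=-1.000000, Γ_S=-0.333333; launch V₁=5·50/75=3.333333
k=0 src: V=3.3333
k=1 load: inc=3.333333, refl=3.333333·-1.000000=-3.3333; V=0.000000+3.333333+-3.333333=0.0000
k=2 src: inc=-3.333333, refl=-3.333333·-0.333333=1.1111; V=3.333333+-3.333333+1.111111=1.1111
k=3 load: inc=1.111111, refl=1.111111·-1.000000=-1.1111; V=0.000000+1.111111+-1.111111=0.0000
k=4 src: inc=-1.111111, refl=-1.111111·-0.333333=0.3704; V=1.111111+-1.111111+0.370370=0.3704
k=5 load: inc=0.370370, refl=0.370370·-1.000000=-0.3704; V=0.000000+0.370370+-0.370370=0.0000
k=6 src: inc=-0.370370, refl=-0.370370·-0.333333=0.1235; V=0.370370+-0.370370+0.123457=0.1235
k=7 load: inc=0.123457, refl=0.123457·-1.000000=-0.1235; V=0.000000+0.123457+-0.123457=0.0000
k=8 src: inc=-0.123457, refl=-0.123457·-0.333333=0.0412; V=0.123457+-0.123457+0.041152=0.0412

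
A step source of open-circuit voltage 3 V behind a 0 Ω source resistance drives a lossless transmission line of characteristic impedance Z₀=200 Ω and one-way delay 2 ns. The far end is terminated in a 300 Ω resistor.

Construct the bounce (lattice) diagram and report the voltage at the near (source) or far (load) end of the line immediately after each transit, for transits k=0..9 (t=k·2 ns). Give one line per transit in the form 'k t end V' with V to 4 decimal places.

Γ_L=0.200000, Γ_S=-1.000000; launch V₁=3·200/200=3.000000
k=0 src: V=3.0000
k=1 load: inc=3.000000, refl=3.000000·0.200000=0.6000; V=0.000000+3.000000+0.600000=3.6000
k=2 src: inc=0.600000, refl=0.600000·-1.000000=-0.6000; V=3.000000+0.600000+-0.600000=3.0000
k=3 load: inc=-0.600000, refl=-0.600000·0.200000=-0.1200; V=3.600000+-0.600000+-0.120000=2.8800
k=4 src: inc=-0.120000, refl=-0.120000·-1.000000=0.1200; V=3.000000+-0.120000+0.120000=3.0000
k=5 load: inc=0.120000, refl=0.120000·0.200000=0.0240; V=2.880000+0.120000+0.024000=3.0240
k=6 src: inc=0.024000, refl=0.024000·-1.000000=-0.0240; V=3.000000+0.024000+-0.024000=3.0000
k=7 load: inc=-0.024000, refl=-0.024000·0.200000=-0.0048; V=3.024000+-0.024000+-0.004800=2.9952
k=8 src: inc=-0.004800, refl=-0.004800·-1.000000=0.0048; V=3.000000+-0.004800+0.004800=3.0000
k=9 load: inc=0.004800, refl=0.004800·0.200000=0.0010; V=2.995200+0.004800+0.000960=3.0010

0 0 source 3.0000
1 2 load 3.6000
2 4 source 3.0000
3 6 load 2.8800
4 8 source 3.0000
5 10 load 3.0240
6 12 source 3.0000
7 14 load 2.9952
8 16 source 3.0000
9 18 load 3.0010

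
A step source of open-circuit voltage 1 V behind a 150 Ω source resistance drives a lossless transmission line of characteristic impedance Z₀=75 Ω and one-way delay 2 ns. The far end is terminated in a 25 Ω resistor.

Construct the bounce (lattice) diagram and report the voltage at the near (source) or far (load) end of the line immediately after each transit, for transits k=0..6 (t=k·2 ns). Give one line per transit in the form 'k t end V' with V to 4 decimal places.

0 0 source 0.3333
1 2 load 0.1667
2 4 source 0.1111
3 6 load 0.1389
4 8 source 0.1481
5 10 load 0.1435
6 12 source 0.1420

Γ_L=-0.500000, Γ_S=0.333333; launch V₁=1·75/225=0.333333
k=0 src: V=0.3333
k=1 load: inc=0.333333, refl=0.333333·-0.500000=-0.1667; V=0.000000+0.333333+-0.166667=0.1667
k=2 src: inc=-0.166667, refl=-0.166667·0.333333=-0.0556; V=0.333333+-0.166667+-0.055556=0.1111
k=3 load: inc=-0.055556, refl=-0.055556·-0.500000=0.0278; V=0.166667+-0.055556+0.027778=0.1389
k=4 src: inc=0.027778, refl=0.027778·0.333333=0.0093; V=0.111111+0.027778+0.009259=0.1481
k=5 load: inc=0.009259, refl=0.009259·-0.500000=-0.0046; V=0.138889+0.009259+-0.004630=0.1435
k=6 src: inc=-0.004630, refl=-0.004630·0.333333=-0.0015; V=0.148148+-0.004630+-0.001543=0.1420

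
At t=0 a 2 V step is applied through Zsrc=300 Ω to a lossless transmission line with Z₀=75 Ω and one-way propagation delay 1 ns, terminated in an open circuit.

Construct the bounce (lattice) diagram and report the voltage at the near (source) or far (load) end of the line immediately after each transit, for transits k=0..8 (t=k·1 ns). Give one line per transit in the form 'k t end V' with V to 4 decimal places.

Γ_L=1.000000, Γ_S=0.600000; launch V₁=2·75/375=0.400000
k=0 src: V=0.4000
k=1 load: inc=0.400000, refl=0.400000·1.000000=0.4000; V=0.000000+0.400000+0.400000=0.8000
k=2 src: inc=0.400000, refl=0.400000·0.600000=0.2400; V=0.400000+0.400000+0.240000=1.0400
k=3 load: inc=0.240000, refl=0.240000·1.000000=0.2400; V=0.800000+0.240000+0.240000=1.2800
k=4 src: inc=0.240000, refl=0.240000·0.600000=0.1440; V=1.040000+0.240000+0.144000=1.4240
k=5 load: inc=0.144000, refl=0.144000·1.000000=0.1440; V=1.280000+0.144000+0.144000=1.5680
k=6 src: inc=0.144000, refl=0.144000·0.600000=0.0864; V=1.424000+0.144000+0.086400=1.6544
k=7 load: inc=0.086400, refl=0.086400·1.000000=0.0864; V=1.568000+0.086400+0.086400=1.7408
k=8 src: inc=0.086400, refl=0.086400·0.600000=0.0518; V=1.654400+0.086400+0.051840=1.7926

0 0 source 0.4000
1 1 load 0.8000
2 2 source 1.0400
3 3 load 1.2800
4 4 source 1.4240
5 5 load 1.5680
6 6 source 1.6544
7 7 load 1.7408
8 8 source 1.7926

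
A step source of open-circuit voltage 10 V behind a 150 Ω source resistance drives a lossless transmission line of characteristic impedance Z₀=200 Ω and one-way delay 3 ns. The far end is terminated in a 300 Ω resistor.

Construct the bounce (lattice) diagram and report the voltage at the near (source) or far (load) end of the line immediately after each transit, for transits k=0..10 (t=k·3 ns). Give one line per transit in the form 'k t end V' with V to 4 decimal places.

0 0 source 5.7143
1 3 load 6.8571
2 6 source 6.6939
3 9 load 6.6612
4 12 source 6.6659
5 15 load 6.6668
6 18 source 6.6667
7 21 load 6.6667
8 24 source 6.6667
9 27 load 6.6667
10 30 source 6.6667

Γ_L=0.200000, Γ_S=-0.142857; launch V₁=10·200/350=5.714286
k=0 src: V=5.7143
k=1 load: inc=5.714286, refl=5.714286·0.200000=1.1429; V=0.000000+5.714286+1.142857=6.8571
k=2 src: inc=1.142857, refl=1.142857·-0.142857=-0.1633; V=5.714286+1.142857+-0.163265=6.6939
k=3 load: inc=-0.163265, refl=-0.163265·0.200000=-0.0327; V=6.857143+-0.163265+-0.032653=6.6612
k=4 src: inc=-0.032653, refl=-0.032653·-0.142857=0.0047; V=6.693878+-0.032653+0.004665=6.6659
k=5 load: inc=0.004665, refl=0.004665·0.200000=0.0009; V=6.661224+0.004665+0.000933=6.6668
k=6 src: inc=0.000933, refl=0.000933·-0.142857=-0.0001; V=6.665889+0.000933+-0.000133=6.6667
k=7 load: inc=-0.000133, refl=-0.000133·0.200000=-0.0000; V=6.666822+-0.000133+-0.000027=6.6667
k=8 src: inc=-0.000027, refl=-0.000027·-0.142857=0.0000; V=6.666689+-0.000027+0.000004=6.6667
k=9 load: inc=0.000004, refl=0.000004·0.200000=0.0000; V=6.666662+0.000004+0.000001=6.6667
k=10 src: inc=0.000001, refl=0.000001·-0.142857=-0.0000; V=6.666666+0.000001+-0.000000=6.6667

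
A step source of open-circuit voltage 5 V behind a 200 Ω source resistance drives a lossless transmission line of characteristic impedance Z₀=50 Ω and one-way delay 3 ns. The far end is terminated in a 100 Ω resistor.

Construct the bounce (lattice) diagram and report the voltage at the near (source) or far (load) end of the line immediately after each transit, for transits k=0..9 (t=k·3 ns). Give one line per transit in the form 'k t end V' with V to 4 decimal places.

0 0 source 1.0000
1 3 load 1.3333
2 6 source 1.5333
3 9 load 1.6000
4 12 source 1.6400
5 15 load 1.6533
6 18 source 1.6613
7 21 load 1.6640
8 24 source 1.6656
9 27 load 1.6661

Γ_L=0.333333, Γ_S=0.600000; launch V₁=5·50/250=1.000000
k=0 src: V=1.0000
k=1 load: inc=1.000000, refl=1.000000·0.333333=0.3333; V=0.000000+1.000000+0.333333=1.3333
k=2 src: inc=0.333333, refl=0.333333·0.600000=0.2000; V=1.000000+0.333333+0.200000=1.5333
k=3 load: inc=0.200000, refl=0.200000·0.333333=0.0667; V=1.333333+0.200000+0.066667=1.6000
k=4 src: inc=0.066667, refl=0.066667·0.600000=0.0400; V=1.533333+0.066667+0.040000=1.6400
k=5 load: inc=0.040000, refl=0.040000·0.333333=0.0133; V=1.600000+0.040000+0.013333=1.6533
k=6 src: inc=0.013333, refl=0.013333·0.600000=0.0080; V=1.640000+0.013333+0.008000=1.6613
k=7 load: inc=0.008000, refl=0.008000·0.333333=0.0027; V=1.653333+0.008000+0.002667=1.6640
k=8 src: inc=0.002667, refl=0.002667·0.600000=0.0016; V=1.661333+0.002667+0.001600=1.6656
k=9 load: inc=0.001600, refl=0.001600·0.333333=0.0005; V=1.664000+0.001600+0.000533=1.6661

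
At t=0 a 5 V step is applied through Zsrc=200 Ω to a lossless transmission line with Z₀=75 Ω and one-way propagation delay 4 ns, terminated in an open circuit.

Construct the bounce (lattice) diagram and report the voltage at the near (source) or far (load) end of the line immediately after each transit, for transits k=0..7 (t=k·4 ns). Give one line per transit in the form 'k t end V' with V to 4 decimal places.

0 0 source 1.3636
1 4 load 2.7273
2 8 source 3.3471
3 12 load 3.9669
4 16 source 4.2487
5 20 load 4.5304
6 24 source 4.6585
7 28 load 4.7866

Γ_L=1.000000, Γ_S=0.454545; launch V₁=5·75/275=1.363636
k=0 src: V=1.3636
k=1 load: inc=1.363636, refl=1.363636·1.000000=1.3636; V=0.000000+1.363636+1.363636=2.7273
k=2 src: inc=1.363636, refl=1.363636·0.454545=0.6198; V=1.363636+1.363636+0.619835=3.3471
k=3 load: inc=0.619835, refl=0.619835·1.000000=0.6198; V=2.727273+0.619835+0.619835=3.9669
k=4 src: inc=0.619835, refl=0.619835·0.454545=0.2817; V=3.347107+0.619835+0.281743=4.2487
k=5 load: inc=0.281743, refl=0.281743·1.000000=0.2817; V=3.966942+0.281743+0.281743=4.5304
k=6 src: inc=0.281743, refl=0.281743·0.454545=0.1281; V=4.248685+0.281743+0.128065=4.6585
k=7 load: inc=0.128065, refl=0.128065·1.000000=0.1281; V=4.530428+0.128065+0.128065=4.7866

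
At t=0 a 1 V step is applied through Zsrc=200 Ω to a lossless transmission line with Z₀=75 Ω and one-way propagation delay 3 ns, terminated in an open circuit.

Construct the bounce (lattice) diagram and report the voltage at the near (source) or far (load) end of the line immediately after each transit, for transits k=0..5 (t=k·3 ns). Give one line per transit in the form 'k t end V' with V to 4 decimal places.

Γ_L=1.000000, Γ_S=0.454545; launch V₁=1·75/275=0.272727
k=0 src: V=0.2727
k=1 load: inc=0.272727, refl=0.272727·1.000000=0.2727; V=0.000000+0.272727+0.272727=0.5455
k=2 src: inc=0.272727, refl=0.272727·0.454545=0.1240; V=0.272727+0.272727+0.123967=0.6694
k=3 load: inc=0.123967, refl=0.123967·1.000000=0.1240; V=0.545455+0.123967+0.123967=0.7934
k=4 src: inc=0.123967, refl=0.123967·0.454545=0.0563; V=0.669421+0.123967+0.056349=0.8497
k=5 load: inc=0.056349, refl=0.056349·1.000000=0.0563; V=0.793388+0.056349+0.056349=0.9061

0 0 source 0.2727
1 3 load 0.5455
2 6 source 0.6694
3 9 load 0.7934
4 12 source 0.8497
5 15 load 0.9061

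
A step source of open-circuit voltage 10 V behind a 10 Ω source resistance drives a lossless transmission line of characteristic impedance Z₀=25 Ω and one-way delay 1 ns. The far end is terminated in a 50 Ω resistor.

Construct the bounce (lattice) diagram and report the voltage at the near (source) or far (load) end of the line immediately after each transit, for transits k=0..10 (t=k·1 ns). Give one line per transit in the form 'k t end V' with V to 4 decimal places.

0 0 source 7.1429
1 1 load 9.5238
2 2 source 8.5034
3 3 load 8.1633
4 4 source 8.3090
5 5 load 8.3576
6 6 source 8.3368
7 7 load 8.3299
8 8 source 8.3328
9 9 load 8.3338
10 10 source 8.3334

Γ_L=0.333333, Γ_S=-0.428571; launch V₁=10·25/35=7.142857
k=0 src: V=7.1429
k=1 load: inc=7.142857, refl=7.142857·0.333333=2.3810; V=0.000000+7.142857+2.380952=9.5238
k=2 src: inc=2.380952, refl=2.380952·-0.428571=-1.0204; V=7.142857+2.380952+-1.020408=8.5034
k=3 load: inc=-1.020408, refl=-1.020408·0.333333=-0.3401; V=9.523810+-1.020408+-0.340136=8.1633
k=4 src: inc=-0.340136, refl=-0.340136·-0.428571=0.1458; V=8.503401+-0.340136+0.145773=8.3090
k=5 load: inc=0.145773, refl=0.145773·0.333333=0.0486; V=8.163265+0.145773+0.048591=8.3576
k=6 src: inc=0.048591, refl=0.048591·-0.428571=-0.0208; V=8.309038+0.048591+-0.020825=8.3368
k=7 load: inc=-0.020825, refl=-0.020825·0.333333=-0.0069; V=8.357629+-0.020825+-0.006942=8.3299
k=8 src: inc=-0.006942, refl=-0.006942·-0.428571=0.0030; V=8.336804+-0.006942+0.002975=8.3328
k=9 load: inc=0.002975, refl=0.002975·0.333333=0.0010; V=8.329863+0.002975+0.000992=8.3338
k=10 src: inc=0.000992, refl=0.000992·-0.428571=-0.0004; V=8.332838+0.000992+-0.000425=8.3334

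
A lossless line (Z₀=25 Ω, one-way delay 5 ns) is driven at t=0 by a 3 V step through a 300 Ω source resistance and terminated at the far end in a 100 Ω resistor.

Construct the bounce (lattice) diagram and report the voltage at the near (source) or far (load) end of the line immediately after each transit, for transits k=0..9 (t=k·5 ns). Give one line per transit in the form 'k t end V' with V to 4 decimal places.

0 0 source 0.2308
1 5 load 0.3692
2 10 source 0.4864
3 15 load 0.5567
4 20 source 0.6162
5 25 load 0.6519
6 30 source 0.6821
7 35 load 0.7002
8 40 source 0.7155
9 45 load 0.7247

Γ_L=0.600000, Γ_S=0.846154; launch V₁=3·25/325=0.230769
k=0 src: V=0.2308
k=1 load: inc=0.230769, refl=0.230769·0.600000=0.1385; V=0.000000+0.230769+0.138462=0.3692
k=2 src: inc=0.138462, refl=0.138462·0.846154=0.1172; V=0.230769+0.138462+0.117160=0.4864
k=3 load: inc=0.117160, refl=0.117160·0.600000=0.0703; V=0.369231+0.117160+0.070296=0.5567
k=4 src: inc=0.070296, refl=0.070296·0.846154=0.0595; V=0.486391+0.070296+0.059481=0.6162
k=5 load: inc=0.059481, refl=0.059481·0.600000=0.0357; V=0.556686+0.059481+0.035689=0.6519
k=6 src: inc=0.035689, refl=0.035689·0.846154=0.0302; V=0.616168+0.035689+0.030198=0.6821
k=7 load: inc=0.030198, refl=0.030198·0.600000=0.0181; V=0.651856+0.030198+0.018119=0.7002
k=8 src: inc=0.018119, refl=0.018119·0.846154=0.0153; V=0.682054+0.018119+0.015331=0.7155
k=9 load: inc=0.015331, refl=0.015331·0.600000=0.0092; V=0.700173+0.015331+0.009199=0.7247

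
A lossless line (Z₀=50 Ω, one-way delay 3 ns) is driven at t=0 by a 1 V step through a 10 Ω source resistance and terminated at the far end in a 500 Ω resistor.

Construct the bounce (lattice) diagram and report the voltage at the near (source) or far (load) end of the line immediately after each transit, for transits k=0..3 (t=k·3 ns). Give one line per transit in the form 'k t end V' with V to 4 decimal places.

0 0 source 0.8333
1 3 load 1.5152
2 6 source 1.0606
3 9 load 0.6887

Γ_L=0.818182, Γ_S=-0.666667; launch V₁=1·50/60=0.833333
k=0 src: V=0.8333
k=1 load: inc=0.833333, refl=0.833333·0.818182=0.6818; V=0.000000+0.833333+0.681818=1.5152
k=2 src: inc=0.681818, refl=0.681818·-0.666667=-0.4545; V=0.833333+0.681818+-0.454545=1.0606
k=3 load: inc=-0.454545, refl=-0.454545·0.818182=-0.3719; V=1.515152+-0.454545+-0.371901=0.6887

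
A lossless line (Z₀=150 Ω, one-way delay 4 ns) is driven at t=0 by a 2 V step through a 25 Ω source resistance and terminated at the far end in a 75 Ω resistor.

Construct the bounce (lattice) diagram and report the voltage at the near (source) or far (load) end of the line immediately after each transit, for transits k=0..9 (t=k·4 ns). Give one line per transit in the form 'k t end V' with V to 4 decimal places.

Γ_L=-0.333333, Γ_S=-0.714286; launch V₁=2·150/175=1.714286
k=0 src: V=1.7143
k=1 load: inc=1.714286, refl=1.714286·-0.333333=-0.5714; V=0.000000+1.714286+-0.571429=1.1429
k=2 src: inc=-0.571429, refl=-0.571429·-0.714286=0.4082; V=1.714286+-0.571429+0.408163=1.5510
k=3 load: inc=0.408163, refl=0.408163·-0.333333=-0.1361; V=1.142857+0.408163+-0.136054=1.4150
k=4 src: inc=-0.136054, refl=-0.136054·-0.714286=0.0972; V=1.551020+-0.136054+0.097182=1.5121
k=5 load: inc=0.097182, refl=0.097182·-0.333333=-0.0324; V=1.414966+0.097182+-0.032394=1.4798
k=6 src: inc=-0.032394, refl=-0.032394·-0.714286=0.0231; V=1.512148+-0.032394+0.023139=1.5029
k=7 load: inc=0.023139, refl=0.023139·-0.333333=-0.0077; V=1.479754+0.023139+-0.007713=1.4952
k=8 src: inc=-0.007713, refl=-0.007713·-0.714286=0.0055; V=1.502892+-0.007713+0.005509=1.5007
k=9 load: inc=0.005509, refl=0.005509·-0.333333=-0.0018; V=1.495179+0.005509+-0.001836=1.4989

0 0 source 1.7143
1 4 load 1.1429
2 8 source 1.5510
3 12 load 1.4150
4 16 source 1.5121
5 20 load 1.4798
6 24 source 1.5029
7 28 load 1.4952
8 32 source 1.5007
9 36 load 1.4989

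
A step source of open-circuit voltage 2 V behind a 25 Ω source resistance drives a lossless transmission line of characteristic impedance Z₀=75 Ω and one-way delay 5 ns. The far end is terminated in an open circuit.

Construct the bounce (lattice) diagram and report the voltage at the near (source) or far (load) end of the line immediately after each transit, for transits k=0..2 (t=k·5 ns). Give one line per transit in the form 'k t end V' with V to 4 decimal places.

Γ_L=1.000000, Γ_S=-0.500000; launch V₁=2·75/100=1.500000
k=0 src: V=1.5000
k=1 load: inc=1.500000, refl=1.500000·1.000000=1.5000; V=0.000000+1.500000+1.500000=3.0000
k=2 src: inc=1.500000, refl=1.500000·-0.500000=-0.7500; V=1.500000+1.500000+-0.750000=2.2500

0 0 source 1.5000
1 5 load 3.0000
2 10 source 2.2500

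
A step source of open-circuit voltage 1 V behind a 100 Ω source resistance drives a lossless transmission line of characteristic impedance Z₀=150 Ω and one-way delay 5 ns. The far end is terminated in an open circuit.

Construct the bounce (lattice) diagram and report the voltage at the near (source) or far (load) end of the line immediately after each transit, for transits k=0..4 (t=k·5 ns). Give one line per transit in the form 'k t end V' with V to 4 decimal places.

Γ_L=1.000000, Γ_S=-0.200000; launch V₁=1·150/250=0.600000
k=0 src: V=0.6000
k=1 load: inc=0.600000, refl=0.600000·1.000000=0.6000; V=0.000000+0.600000+0.600000=1.2000
k=2 src: inc=0.600000, refl=0.600000·-0.200000=-0.1200; V=0.600000+0.600000+-0.120000=1.0800
k=3 load: inc=-0.120000, refl=-0.120000·1.000000=-0.1200; V=1.200000+-0.120000+-0.120000=0.9600
k=4 src: inc=-0.120000, refl=-0.120000·-0.200000=0.0240; V=1.080000+-0.120000+0.024000=0.9840

0 0 source 0.6000
1 5 load 1.2000
2 10 source 1.0800
3 15 load 0.9600
4 20 source 0.9840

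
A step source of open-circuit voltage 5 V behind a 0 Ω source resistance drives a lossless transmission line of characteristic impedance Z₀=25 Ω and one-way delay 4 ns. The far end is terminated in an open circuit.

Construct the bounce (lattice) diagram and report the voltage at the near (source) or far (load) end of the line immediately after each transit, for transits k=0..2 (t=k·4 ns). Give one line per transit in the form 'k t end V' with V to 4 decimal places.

Γ_L=1.000000, Γ_S=-1.000000; launch V₁=5·25/25=5.000000
k=0 src: V=5.0000
k=1 load: inc=5.000000, refl=5.000000·1.000000=5.0000; V=0.000000+5.000000+5.000000=10.0000
k=2 src: inc=5.000000, refl=5.000000·-1.000000=-5.0000; V=5.000000+5.000000+-5.000000=5.0000

0 0 source 5.0000
1 4 load 10.0000
2 8 source 5.0000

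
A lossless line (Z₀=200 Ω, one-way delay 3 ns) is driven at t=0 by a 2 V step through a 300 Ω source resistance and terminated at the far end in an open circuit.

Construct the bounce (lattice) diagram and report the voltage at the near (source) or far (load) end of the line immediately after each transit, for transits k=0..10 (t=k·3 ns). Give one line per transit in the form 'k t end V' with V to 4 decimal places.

0 0 source 0.8000
1 3 load 1.6000
2 6 source 1.7600
3 9 load 1.9200
4 12 source 1.9520
5 15 load 1.9840
6 18 source 1.9904
7 21 load 1.9968
8 24 source 1.9981
9 27 load 1.9994
10 30 source 1.9996

Γ_L=1.000000, Γ_S=0.200000; launch V₁=2·200/500=0.800000
k=0 src: V=0.8000
k=1 load: inc=0.800000, refl=0.800000·1.000000=0.8000; V=0.000000+0.800000+0.800000=1.6000
k=2 src: inc=0.800000, refl=0.800000·0.200000=0.1600; V=0.800000+0.800000+0.160000=1.7600
k=3 load: inc=0.160000, refl=0.160000·1.000000=0.1600; V=1.600000+0.160000+0.160000=1.9200
k=4 src: inc=0.160000, refl=0.160000·0.200000=0.0320; V=1.760000+0.160000+0.032000=1.9520
k=5 load: inc=0.032000, refl=0.032000·1.000000=0.0320; V=1.920000+0.032000+0.032000=1.9840
k=6 src: inc=0.032000, refl=0.032000·0.200000=0.0064; V=1.952000+0.032000+0.006400=1.9904
k=7 load: inc=0.006400, refl=0.006400·1.000000=0.0064; V=1.984000+0.006400+0.006400=1.9968
k=8 src: inc=0.006400, refl=0.006400·0.200000=0.0013; V=1.990400+0.006400+0.001280=1.9981
k=9 load: inc=0.001280, refl=0.001280·1.000000=0.0013; V=1.996800+0.001280+0.001280=1.9994
k=10 src: inc=0.001280, refl=0.001280·0.200000=0.0003; V=1.998080+0.001280+0.000256=1.9996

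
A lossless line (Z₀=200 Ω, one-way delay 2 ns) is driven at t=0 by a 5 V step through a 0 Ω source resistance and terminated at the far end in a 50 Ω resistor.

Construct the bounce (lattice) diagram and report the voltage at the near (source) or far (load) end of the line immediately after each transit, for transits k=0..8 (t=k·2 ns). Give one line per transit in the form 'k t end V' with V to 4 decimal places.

Γ_L=-0.600000, Γ_S=-1.000000; launch V₁=5·200/200=5.000000
k=0 src: V=5.0000
k=1 load: inc=5.000000, refl=5.000000·-0.600000=-3.0000; V=0.000000+5.000000+-3.000000=2.0000
k=2 src: inc=-3.000000, refl=-3.000000·-1.000000=3.0000; V=5.000000+-3.000000+3.000000=5.0000
k=3 load: inc=3.000000, refl=3.000000·-0.600000=-1.8000; V=2.000000+3.000000+-1.800000=3.2000
k=4 src: inc=-1.800000, refl=-1.800000·-1.000000=1.8000; V=5.000000+-1.800000+1.800000=5.0000
k=5 load: inc=1.800000, refl=1.800000·-0.600000=-1.0800; V=3.200000+1.800000+-1.080000=3.9200
k=6 src: inc=-1.080000, refl=-1.080000·-1.000000=1.0800; V=5.000000+-1.080000+1.080000=5.0000
k=7 load: inc=1.080000, refl=1.080000·-0.600000=-0.6480; V=3.920000+1.080000+-0.648000=4.3520
k=8 src: inc=-0.648000, refl=-0.648000·-1.000000=0.6480; V=5.000000+-0.648000+0.648000=5.0000

0 0 source 5.0000
1 2 load 2.0000
2 4 source 5.0000
3 6 load 3.2000
4 8 source 5.0000
5 10 load 3.9200
6 12 source 5.0000
7 14 load 4.3520
8 16 source 5.0000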